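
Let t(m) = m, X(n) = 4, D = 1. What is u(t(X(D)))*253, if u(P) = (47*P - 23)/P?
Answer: 41745/4 ≈ 10436.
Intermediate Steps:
u(P) = (-23 + 47*P)/P
u(t(X(D)))*253 = (47 - 23/4)*253 = (165/4)*253 = 41745/4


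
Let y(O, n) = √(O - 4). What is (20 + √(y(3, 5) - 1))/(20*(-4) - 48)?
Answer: -5/32 - √(-1 + I)/128 ≈ -0.15981 - 0.0085835*I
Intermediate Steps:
y(O, n) = √(-4 + O)
(20 + √(y(3, 5) - 1))/(20*(-4) - 48) = (20 + √(√(-4 + 3) - 1))/(20*(-4) - 48) = (20 + √(√(-1) - 1))/(-80 - 48) = (20 + √(I - 1))/(-128) = -(20 + √(-1 + I))/128 = -5/32 - √(-1 + I)/128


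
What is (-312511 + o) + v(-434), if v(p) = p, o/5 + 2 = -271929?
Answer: -1672600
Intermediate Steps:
o = -1359655 (o = -10 + 5*(-271929) = -10 - 1359645 = -1359655)
(-312511 + o) + v(-434) = (-312511 - 1359655) - 434 = -1672166 - 434 = -1672600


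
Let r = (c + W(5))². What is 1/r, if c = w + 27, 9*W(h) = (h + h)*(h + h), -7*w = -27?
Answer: 3969/6990736 ≈ 0.00056775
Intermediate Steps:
w = 27/7 (w = -⅐*(-27) = 27/7 ≈ 3.8571)
W(h) = 4*h²/9 (W(h) = ((h + h)*(h + h))/9 = ((2*h)*(2*h))/9 = (4*h²)/9 = 4*h²/9)
c = 216/7 (c = 27/7 + 27 = 216/7 ≈ 30.857)
r = 6990736/3969 (r = (216/7 + (4/9)*5²)² = (216/7 + (4/9)*25)² = (216/7 + 100/9)² = (2644/63)² = 6990736/3969 ≈ 1761.3)
1/r = 1/(6990736/3969) = 3969/6990736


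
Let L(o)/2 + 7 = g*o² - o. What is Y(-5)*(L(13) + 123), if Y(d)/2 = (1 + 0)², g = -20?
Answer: -13354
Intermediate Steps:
Y(d) = 2 (Y(d) = 2*(1 + 0)² = 2*1² = 2*1 = 2)
L(o) = -14 - 40*o² - 2*o (L(o) = -14 + 2*(-20*o² - o) = -14 + 2*(-o - 20*o²) = -14 + (-40*o² - 2*o) = -14 - 40*o² - 2*o)
Y(-5)*(L(13) + 123) = 2*((-14 - 40*13² - 2*13) + 123) = 2*((-14 - 40*169 - 26) + 123) = 2*((-14 - 6760 - 26) + 123) = 2*(-6800 + 123) = 2*(-6677) = -13354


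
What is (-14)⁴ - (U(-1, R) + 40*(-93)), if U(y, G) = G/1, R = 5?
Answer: 42131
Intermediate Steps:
U(y, G) = G (U(y, G) = G*1 = G)
(-14)⁴ - (U(-1, R) + 40*(-93)) = (-14)⁴ - (5 + 40*(-93)) = 38416 - (5 - 3720) = 38416 - 1*(-3715) = 38416 + 3715 = 42131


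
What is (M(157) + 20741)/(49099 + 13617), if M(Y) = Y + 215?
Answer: 21113/62716 ≈ 0.33664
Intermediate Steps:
M(Y) = 215 + Y
(M(157) + 20741)/(49099 + 13617) = ((215 + 157) + 20741)/(49099 + 13617) = (372 + 20741)/62716 = 21113*(1/62716) = 21113/62716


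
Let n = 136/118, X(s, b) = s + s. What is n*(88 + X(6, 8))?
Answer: 6800/59 ≈ 115.25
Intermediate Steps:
X(s, b) = 2*s
n = 68/59 (n = 136*(1/118) = 68/59 ≈ 1.1525)
n*(88 + X(6, 8)) = 68*(88 + 2*6)/59 = 68*(88 + 12)/59 = (68/59)*100 = 6800/59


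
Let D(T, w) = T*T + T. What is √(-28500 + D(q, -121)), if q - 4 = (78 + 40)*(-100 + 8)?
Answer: 6*√3270182 ≈ 10850.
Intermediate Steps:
q = -10852 (q = 4 + (78 + 40)*(-100 + 8) = 4 + 118*(-92) = 4 - 10856 = -10852)
D(T, w) = T + T² (D(T, w) = T² + T = T + T²)
√(-28500 + D(q, -121)) = √(-28500 - 10852*(1 - 10852)) = √(-28500 - 10852*(-10851)) = √(-28500 + 117755052) = √117726552 = 6*√3270182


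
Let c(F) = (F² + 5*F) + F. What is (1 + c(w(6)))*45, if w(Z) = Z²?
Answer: 68085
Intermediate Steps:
c(F) = F² + 6*F
(1 + c(w(6)))*45 = (1 + 6²*(6 + 6²))*45 = (1 + 36*(6 + 36))*45 = (1 + 36*42)*45 = (1 + 1512)*45 = 1513*45 = 68085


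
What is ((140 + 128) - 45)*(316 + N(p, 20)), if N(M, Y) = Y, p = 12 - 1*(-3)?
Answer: 74928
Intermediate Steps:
p = 15 (p = 12 + 3 = 15)
((140 + 128) - 45)*(316 + N(p, 20)) = ((140 + 128) - 45)*(316 + 20) = (268 - 45)*336 = 223*336 = 74928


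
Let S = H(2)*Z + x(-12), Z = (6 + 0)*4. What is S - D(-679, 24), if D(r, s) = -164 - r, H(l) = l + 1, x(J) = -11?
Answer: -454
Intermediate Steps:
H(l) = 1 + l
Z = 24 (Z = 6*4 = 24)
S = 61 (S = (1 + 2)*24 - 11 = 3*24 - 11 = 72 - 11 = 61)
S - D(-679, 24) = 61 - (-164 - 1*(-679)) = 61 - (-164 + 679) = 61 - 1*515 = 61 - 515 = -454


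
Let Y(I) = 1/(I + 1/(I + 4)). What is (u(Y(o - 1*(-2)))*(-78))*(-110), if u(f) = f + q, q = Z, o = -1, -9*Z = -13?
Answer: 58630/3 ≈ 19543.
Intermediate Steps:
Z = 13/9 (Z = -⅑*(-13) = 13/9 ≈ 1.4444)
q = 13/9 ≈ 1.4444
Y(I) = 1/(I + 1/(4 + I))
u(f) = 13/9 + f (u(f) = f + 13/9 = 13/9 + f)
(u(Y(o - 1*(-2)))*(-78))*(-110) = ((13/9 + (4 + (-1 - 1*(-2)))/(1 + (-1 - 1*(-2))² + 4*(-1 - 1*(-2))))*(-78))*(-110) = ((13/9 + (4 + (-1 + 2))/(1 + (-1 + 2)² + 4*(-1 + 2)))*(-78))*(-110) = ((13/9 + (4 + 1)/(1 + 1² + 4*1))*(-78))*(-110) = ((13/9 + 5/(1 + 1 + 4))*(-78))*(-110) = ((13/9 + 5/6)*(-78))*(-110) = ((13/9 + (⅙)*5)*(-78))*(-110) = ((13/9 + ⅚)*(-78))*(-110) = ((41/18)*(-78))*(-110) = -533/3*(-110) = 58630/3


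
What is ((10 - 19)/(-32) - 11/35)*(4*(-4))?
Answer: 37/70 ≈ 0.52857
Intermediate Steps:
((10 - 19)/(-32) - 11/35)*(4*(-4)) = (-9*(-1/32) - 11*1/35)*(-16) = (9/32 - 11/35)*(-16) = -37/1120*(-16) = 37/70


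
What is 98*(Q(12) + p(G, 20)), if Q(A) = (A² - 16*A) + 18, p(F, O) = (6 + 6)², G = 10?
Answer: 11172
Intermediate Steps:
p(F, O) = 144 (p(F, O) = 12² = 144)
Q(A) = 18 + A² - 16*A
98*(Q(12) + p(G, 20)) = 98*((18 + 12² - 16*12) + 144) = 98*((18 + 144 - 192) + 144) = 98*(-30 + 144) = 98*114 = 11172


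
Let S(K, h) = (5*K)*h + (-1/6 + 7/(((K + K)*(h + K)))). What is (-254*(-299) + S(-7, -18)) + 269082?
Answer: 25924339/75 ≈ 3.4566e+5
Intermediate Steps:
S(K, h) = -⅙ + 5*K*h + 7/(2*K*(K + h)) (S(K, h) = 5*K*h + (-1*⅙ + 7/(((2*K)*(K + h)))) = 5*K*h + (-⅙ + 7/((2*K*(K + h)))) = 5*K*h + (-⅙ + 7*(1/(2*K*(K + h)))) = 5*K*h + (-⅙ + 7/(2*K*(K + h))) = -⅙ + 5*K*h + 7/(2*K*(K + h)))
(-254*(-299) + S(-7, -18)) + 269082 = (-254*(-299) + (⅙)*(21 - 1*(-7)² - 1*(-7)*(-18) + 30*(-18)*(-7)³ + 30*(-7)²*(-18)²)/(-7*(-7 - 18))) + 269082 = (75946 + (⅙)*(-⅐)*(21 - 1*49 - 126 + 30*(-18)*(-343) + 30*49*324)/(-25)) + 269082 = (75946 + (⅙)*(-⅐)*(-1/25)*(21 - 49 - 126 + 185220 + 476280)) + 269082 = (75946 + (⅙)*(-⅐)*(-1/25)*661346) + 269082 = (75946 + 47239/75) + 269082 = 5743189/75 + 269082 = 25924339/75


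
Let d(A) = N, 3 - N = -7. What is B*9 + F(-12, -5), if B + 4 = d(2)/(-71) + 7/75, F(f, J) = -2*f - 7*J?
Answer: 40066/1775 ≈ 22.572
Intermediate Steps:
N = 10 (N = 3 - 1*(-7) = 3 + 7 = 10)
F(f, J) = -7*J - 2*f
d(A) = 10
B = -21553/5325 (B = -4 + (10/(-71) + 7/75) = -4 + (10*(-1/71) + 7*(1/75)) = -4 + (-10/71 + 7/75) = -4 - 253/5325 = -21553/5325 ≈ -4.0475)
B*9 + F(-12, -5) = -21553/5325*9 + (-7*(-5) - 2*(-12)) = -64659/1775 + (35 + 24) = -64659/1775 + 59 = 40066/1775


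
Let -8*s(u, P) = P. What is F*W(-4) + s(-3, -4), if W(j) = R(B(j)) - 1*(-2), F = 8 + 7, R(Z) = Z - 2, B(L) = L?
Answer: -119/2 ≈ -59.500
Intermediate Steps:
s(u, P) = -P/8
R(Z) = -2 + Z
F = 15
W(j) = j (W(j) = (-2 + j) - 1*(-2) = (-2 + j) + 2 = j)
F*W(-4) + s(-3, -4) = 15*(-4) - ⅛*(-4) = -60 + ½ = -119/2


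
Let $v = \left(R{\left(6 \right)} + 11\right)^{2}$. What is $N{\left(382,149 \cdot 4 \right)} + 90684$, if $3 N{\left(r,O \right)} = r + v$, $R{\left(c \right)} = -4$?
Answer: $\frac{272483}{3} \approx 90828.0$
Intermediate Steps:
$v = 49$ ($v = \left(-4 + 11\right)^{2} = 7^{2} = 49$)
$N{\left(r,O \right)} = \frac{49}{3} + \frac{r}{3}$ ($N{\left(r,O \right)} = \frac{r + 49}{3} = \frac{49 + r}{3} = \frac{49}{3} + \frac{r}{3}$)
$N{\left(382,149 \cdot 4 \right)} + 90684 = \left(\frac{49}{3} + \frac{1}{3} \cdot 382\right) + 90684 = \left(\frac{49}{3} + \frac{382}{3}\right) + 90684 = \frac{431}{3} + 90684 = \frac{272483}{3}$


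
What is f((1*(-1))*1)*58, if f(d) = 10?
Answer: 580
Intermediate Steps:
f((1*(-1))*1)*58 = 10*58 = 580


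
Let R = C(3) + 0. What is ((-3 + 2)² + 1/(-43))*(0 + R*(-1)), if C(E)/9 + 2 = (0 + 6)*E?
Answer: -6048/43 ≈ -140.65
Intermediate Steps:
C(E) = -18 + 54*E (C(E) = -18 + 9*((0 + 6)*E) = -18 + 9*(6*E) = -18 + 54*E)
R = 144 (R = (-18 + 54*3) + 0 = (-18 + 162) + 0 = 144 + 0 = 144)
((-3 + 2)² + 1/(-43))*(0 + R*(-1)) = ((-3 + 2)² + 1/(-43))*(0 + 144*(-1)) = ((-1)² - 1/43)*(0 - 144) = (1 - 1/43)*(-144) = (42/43)*(-144) = -6048/43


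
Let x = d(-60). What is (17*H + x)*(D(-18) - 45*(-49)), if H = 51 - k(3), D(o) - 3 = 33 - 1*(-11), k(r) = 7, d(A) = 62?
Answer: 1824120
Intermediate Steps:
x = 62
D(o) = 47 (D(o) = 3 + (33 - 1*(-11)) = 3 + (33 + 11) = 3 + 44 = 47)
H = 44 (H = 51 - 1*7 = 51 - 7 = 44)
(17*H + x)*(D(-18) - 45*(-49)) = (17*44 + 62)*(47 - 45*(-49)) = (748 + 62)*(47 + 2205) = 810*2252 = 1824120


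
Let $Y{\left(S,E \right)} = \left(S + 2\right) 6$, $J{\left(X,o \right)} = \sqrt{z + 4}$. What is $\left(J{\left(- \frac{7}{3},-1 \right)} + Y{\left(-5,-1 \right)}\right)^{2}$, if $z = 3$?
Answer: $\left(18 - \sqrt{7}\right)^{2} \approx 235.75$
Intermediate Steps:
$J{\left(X,o \right)} = \sqrt{7}$ ($J{\left(X,o \right)} = \sqrt{3 + 4} = \sqrt{7}$)
$Y{\left(S,E \right)} = 12 + 6 S$ ($Y{\left(S,E \right)} = \left(2 + S\right) 6 = 12 + 6 S$)
$\left(J{\left(- \frac{7}{3},-1 \right)} + Y{\left(-5,-1 \right)}\right)^{2} = \left(\sqrt{7} + \left(12 + 6 \left(-5\right)\right)\right)^{2} = \left(\sqrt{7} + \left(12 - 30\right)\right)^{2} = \left(\sqrt{7} - 18\right)^{2} = \left(-18 + \sqrt{7}\right)^{2}$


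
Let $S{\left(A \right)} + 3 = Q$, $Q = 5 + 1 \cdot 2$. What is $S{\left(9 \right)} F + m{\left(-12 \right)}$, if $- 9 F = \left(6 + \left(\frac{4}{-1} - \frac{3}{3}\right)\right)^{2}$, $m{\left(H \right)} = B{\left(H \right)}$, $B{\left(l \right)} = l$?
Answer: $- \frac{112}{9} \approx -12.444$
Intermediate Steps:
$m{\left(H \right)} = H$
$F = - \frac{1}{9}$ ($F = - \frac{\left(6 + \left(\frac{4}{-1} - \frac{3}{3}\right)\right)^{2}}{9} = - \frac{\left(6 + \left(4 \left(-1\right) - 1\right)\right)^{2}}{9} = - \frac{\left(6 - 5\right)^{2}}{9} = - \frac{1^{2}}{9} = \left(- \frac{1}{9}\right) 1 = - \frac{1}{9} \approx -0.11111$)
$Q = 7$ ($Q = 5 + 2 = 7$)
$S{\left(A \right)} = 4$ ($S{\left(A \right)} = -3 + 7 = 4$)
$S{\left(9 \right)} F + m{\left(-12 \right)} = 4 \left(- \frac{1}{9}\right) - 12 = - \frac{4}{9} - 12 = - \frac{112}{9}$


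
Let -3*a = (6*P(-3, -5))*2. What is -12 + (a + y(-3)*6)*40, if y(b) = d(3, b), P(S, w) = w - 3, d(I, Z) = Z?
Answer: 548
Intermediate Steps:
P(S, w) = -3 + w
y(b) = b
a = 32 (a = -6*(-3 - 5)*2/3 = -6*(-8)*2/3 = -(-16)*2 = -1/3*(-96) = 32)
-12 + (a + y(-3)*6)*40 = -12 + (32 - 3*6)*40 = -12 + (32 - 18)*40 = -12 + 14*40 = -12 + 560 = 548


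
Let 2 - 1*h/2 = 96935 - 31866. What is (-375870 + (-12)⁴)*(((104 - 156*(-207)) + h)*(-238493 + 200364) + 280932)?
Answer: -1323560671609956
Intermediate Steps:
h = -130134 (h = 4 - 2*(96935 - 31866) = 4 - 2*65069 = 4 - 130138 = -130134)
(-375870 + (-12)⁴)*(((104 - 156*(-207)) + h)*(-238493 + 200364) + 280932) = (-375870 + (-12)⁴)*(((104 - 156*(-207)) - 130134)*(-238493 + 200364) + 280932) = (-375870 + 20736)*(((104 + 32292) - 130134)*(-38129) + 280932) = -355134*((32396 - 130134)*(-38129) + 280932) = -355134*(-97738*(-38129) + 280932) = -355134*(3726652202 + 280932) = -355134*3726933134 = -1323560671609956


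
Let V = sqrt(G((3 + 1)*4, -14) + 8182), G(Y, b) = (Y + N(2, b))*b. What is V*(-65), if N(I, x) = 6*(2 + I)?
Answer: -65*sqrt(7622) ≈ -5674.8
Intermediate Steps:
N(I, x) = 12 + 6*I
G(Y, b) = b*(24 + Y) (G(Y, b) = (Y + (12 + 6*2))*b = (Y + (12 + 12))*b = (Y + 24)*b = (24 + Y)*b = b*(24 + Y))
V = sqrt(7622) (V = sqrt(-14*(24 + (3 + 1)*4) + 8182) = sqrt(-14*(24 + 4*4) + 8182) = sqrt(-14*(24 + 16) + 8182) = sqrt(-14*40 + 8182) = sqrt(-560 + 8182) = sqrt(7622) ≈ 87.304)
V*(-65) = sqrt(7622)*(-65) = -65*sqrt(7622)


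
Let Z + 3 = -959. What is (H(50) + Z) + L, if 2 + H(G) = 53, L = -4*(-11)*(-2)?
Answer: -999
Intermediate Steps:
L = -88 (L = 44*(-2) = -88)
Z = -962 (Z = -3 - 959 = -962)
H(G) = 51 (H(G) = -2 + 53 = 51)
(H(50) + Z) + L = (51 - 962) - 88 = -911 - 88 = -999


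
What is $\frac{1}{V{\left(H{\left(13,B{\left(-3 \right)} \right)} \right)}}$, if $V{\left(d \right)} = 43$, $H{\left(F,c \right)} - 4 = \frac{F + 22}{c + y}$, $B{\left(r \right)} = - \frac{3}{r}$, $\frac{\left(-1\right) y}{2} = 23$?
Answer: $\frac{1}{43} \approx 0.023256$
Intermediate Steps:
$y = -46$ ($y = \left(-2\right) 23 = -46$)
$H{\left(F,c \right)} = 4 + \frac{22 + F}{-46 + c}$ ($H{\left(F,c \right)} = 4 + \frac{F + 22}{c - 46} = 4 + \frac{22 + F}{-46 + c}$)
$\frac{1}{V{\left(H{\left(13,B{\left(-3 \right)} \right)} \right)}} = \frac{1}{43}$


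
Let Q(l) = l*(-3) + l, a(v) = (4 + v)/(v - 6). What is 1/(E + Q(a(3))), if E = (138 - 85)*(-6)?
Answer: -3/940 ≈ -0.0031915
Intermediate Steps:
a(v) = (4 + v)/(-6 + v)
E = -318 (E = 53*(-6) = -318)
Q(l) = -2*l (Q(l) = -3*l + l = -2*l)
1/(E + Q(a(3))) = 1/(-318 - 2*(4 + 3)/(-6 + 3)) = 1/(-318 - 2*7/(-3)) = 1/(-318 - (-2)*7/3) = 1/(-318 - 2*(-7/3)) = 1/(-318 + 14/3) = 1/(-940/3) = -3/940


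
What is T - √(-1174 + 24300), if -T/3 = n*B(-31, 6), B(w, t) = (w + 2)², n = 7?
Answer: -17661 - √23126 ≈ -17813.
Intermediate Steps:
B(w, t) = (2 + w)²
T = -17661 (T = -21*(2 - 31)² = -21*(-29)² = -21*841 = -3*5887 = -17661)
T - √(-1174 + 24300) = -17661 - √(-1174 + 24300) = -17661 - √23126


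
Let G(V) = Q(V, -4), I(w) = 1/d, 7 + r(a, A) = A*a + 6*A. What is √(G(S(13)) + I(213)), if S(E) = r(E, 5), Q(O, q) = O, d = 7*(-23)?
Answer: √2280887/161 ≈ 9.3805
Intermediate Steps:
d = -161
r(a, A) = -7 + 6*A + A*a (r(a, A) = -7 + (A*a + 6*A) = -7 + (6*A + A*a) = -7 + 6*A + A*a)
I(w) = -1/161 (I(w) = 1/(-161) = -1/161)
S(E) = 23 + 5*E (S(E) = -7 + 6*5 + 5*E = -7 + 30 + 5*E = 23 + 5*E)
G(V) = V
√(G(S(13)) + I(213)) = √((23 + 5*13) - 1/161) = √((23 + 65) - 1/161) = √(88 - 1/161) = √(14167/161) = √2280887/161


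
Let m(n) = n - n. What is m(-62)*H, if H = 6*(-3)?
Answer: 0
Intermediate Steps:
H = -18
m(n) = 0
m(-62)*H = 0*(-18) = 0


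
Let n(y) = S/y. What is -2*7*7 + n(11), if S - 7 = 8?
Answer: -1063/11 ≈ -96.636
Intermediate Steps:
S = 15 (S = 7 + 8 = 15)
n(y) = 15/y
-2*7*7 + n(11) = -2*7*7 + 15/11 = -14*7 + 15*(1/11) = -98 + 15/11 = -1063/11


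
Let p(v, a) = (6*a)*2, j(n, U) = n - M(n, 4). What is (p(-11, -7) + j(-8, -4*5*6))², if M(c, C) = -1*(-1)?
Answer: 8649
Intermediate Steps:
M(c, C) = 1
j(n, U) = -1 + n (j(n, U) = n - 1*1 = n - 1 = -1 + n)
p(v, a) = 12*a
(p(-11, -7) + j(-8, -4*5*6))² = (12*(-7) + (-1 - 8))² = (-84 - 9)² = (-93)² = 8649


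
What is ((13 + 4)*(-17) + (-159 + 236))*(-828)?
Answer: 175536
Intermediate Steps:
((13 + 4)*(-17) + (-159 + 236))*(-828) = (17*(-17) + 77)*(-828) = (-289 + 77)*(-828) = -212*(-828) = 175536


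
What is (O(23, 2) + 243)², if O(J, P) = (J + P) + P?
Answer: 72900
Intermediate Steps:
O(J, P) = J + 2*P
(O(23, 2) + 243)² = ((23 + 2*2) + 243)² = ((23 + 4) + 243)² = (27 + 243)² = 270² = 72900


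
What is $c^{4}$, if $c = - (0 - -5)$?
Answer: $625$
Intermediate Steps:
$c = -5$ ($c = - (0 + 5) = \left(-1\right) 5 = -5$)
$c^{4} = \left(-5\right)^{4} = 625$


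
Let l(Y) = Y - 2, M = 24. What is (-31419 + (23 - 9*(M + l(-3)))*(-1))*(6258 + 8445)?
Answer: -459777513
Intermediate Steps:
l(Y) = -2 + Y
(-31419 + (23 - 9*(M + l(-3)))*(-1))*(6258 + 8445) = (-31419 + (23 - 9*(24 + (-2 - 3)))*(-1))*(6258 + 8445) = (-31419 + (23 - 9*(24 - 5))*(-1))*14703 = (-31419 + (23 - 9*19)*(-1))*14703 = (-31419 + (23 - 171)*(-1))*14703 = (-31419 - 148*(-1))*14703 = (-31419 + 148)*14703 = -31271*14703 = -459777513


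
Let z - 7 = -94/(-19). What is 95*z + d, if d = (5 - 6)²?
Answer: 1136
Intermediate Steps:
z = 227/19 (z = 7 - 94/(-19) = 7 - 94*(-1/19) = 7 + 94/19 = 227/19 ≈ 11.947)
d = 1 (d = (-1)² = 1)
95*z + d = 95*(227/19) + 1 = 1135 + 1 = 1136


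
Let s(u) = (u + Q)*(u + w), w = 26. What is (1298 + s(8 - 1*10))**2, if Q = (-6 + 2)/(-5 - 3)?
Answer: 1592644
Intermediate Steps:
Q = 1/2 (Q = -4/(-8) = -4*(-1/8) = 1/2 ≈ 0.50000)
s(u) = (1/2 + u)*(26 + u) (s(u) = (u + 1/2)*(u + 26) = (1/2 + u)*(26 + u))
(1298 + s(8 - 1*10))**2 = (1298 + (13 + (8 - 1*10)**2 + 53*(8 - 1*10)/2))**2 = (1298 + (13 + (8 - 10)**2 + 53*(8 - 10)/2))**2 = (1298 + (13 + (-2)**2 + (53/2)*(-2)))**2 = (1298 + (13 + 4 - 53))**2 = (1298 - 36)**2 = 1262**2 = 1592644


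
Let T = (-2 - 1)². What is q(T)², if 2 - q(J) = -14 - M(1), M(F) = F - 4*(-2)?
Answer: 625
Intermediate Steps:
M(F) = 8 + F (M(F) = F + 8 = 8 + F)
T = 9 (T = (-3)² = 9)
q(J) = 25 (q(J) = 2 - (-14 - (8 + 1)) = 2 - (-14 - 1*9) = 2 - (-14 - 9) = 2 - 1*(-23) = 2 + 23 = 25)
q(T)² = 25² = 625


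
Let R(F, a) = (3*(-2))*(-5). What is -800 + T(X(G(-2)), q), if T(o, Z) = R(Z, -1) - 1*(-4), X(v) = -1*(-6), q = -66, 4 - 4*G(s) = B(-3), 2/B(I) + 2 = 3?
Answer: -766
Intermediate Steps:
B(I) = 2 (B(I) = 2/(-2 + 3) = 2/1 = 2*1 = 2)
R(F, a) = 30 (R(F, a) = -6*(-5) = 30)
G(s) = ½ (G(s) = 1 - ¼*2 = 1 - ½ = ½)
X(v) = 6
T(o, Z) = 34 (T(o, Z) = 30 - 1*(-4) = 30 + 4 = 34)
-800 + T(X(G(-2)), q) = -800 + 34 = -766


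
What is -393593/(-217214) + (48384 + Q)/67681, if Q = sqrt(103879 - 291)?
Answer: 37148450009/14701260734 + 2*sqrt(25897)/67681 ≈ 2.5316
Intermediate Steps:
Q = 2*sqrt(25897) (Q = sqrt(103588) = 2*sqrt(25897) ≈ 321.85)
-393593/(-217214) + (48384 + Q)/67681 = -393593/(-217214) + (48384 + 2*sqrt(25897))/67681 = -393593*(-1/217214) + (48384 + 2*sqrt(25897))*(1/67681) = 393593/217214 + (48384/67681 + 2*sqrt(25897)/67681) = 37148450009/14701260734 + 2*sqrt(25897)/67681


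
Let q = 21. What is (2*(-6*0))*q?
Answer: 0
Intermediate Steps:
(2*(-6*0))*q = (2*(-6*0))*21 = (2*0)*21 = 0*21 = 0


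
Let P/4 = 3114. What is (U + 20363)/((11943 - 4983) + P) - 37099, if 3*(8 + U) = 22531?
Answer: -540214739/14562 ≈ -37098.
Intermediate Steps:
P = 12456 (P = 4*3114 = 12456)
U = 22507/3 (U = -8 + (⅓)*22531 = -8 + 22531/3 = 22507/3 ≈ 7502.3)
(U + 20363)/((11943 - 4983) + P) - 37099 = (22507/3 + 20363)/((11943 - 4983) + 12456) - 37099 = 83596/(3*(6960 + 12456)) - 37099 = (83596/3)/19416 - 37099 = (83596/3)*(1/19416) - 37099 = 20899/14562 - 37099 = -540214739/14562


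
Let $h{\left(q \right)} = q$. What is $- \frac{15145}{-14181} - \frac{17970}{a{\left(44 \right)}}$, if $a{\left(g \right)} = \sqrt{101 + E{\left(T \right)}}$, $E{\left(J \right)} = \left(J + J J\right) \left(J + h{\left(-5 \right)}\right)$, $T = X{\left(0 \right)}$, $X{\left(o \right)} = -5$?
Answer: $\frac{15145}{14181} + \frac{5990 i \sqrt{11}}{11} \approx 1.068 + 1806.1 i$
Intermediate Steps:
$T = -5$
$E{\left(J \right)} = \left(-5 + J\right) \left(J + J^{2}\right)$ ($E{\left(J \right)} = \left(J + J J\right) \left(J - 5\right) = \left(J + J^{2}\right) \left(-5 + J\right) = \left(-5 + J\right) \left(J + J^{2}\right)$)
$a{\left(g \right)} = 3 i \sqrt{11}$ ($a{\left(g \right)} = \sqrt{101 - 5 \left(-5 + \left(-5\right)^{2} - -20\right)} = \sqrt{101 - 5 \left(-5 + 25 + 20\right)} = \sqrt{101 - 200} = \sqrt{-99} = 3 i \sqrt{11}$)
$- \frac{15145}{-14181} - \frac{17970}{a{\left(44 \right)}} = - \frac{15145}{-14181} - \frac{17970}{3 i \sqrt{11}} = \left(-15145\right) \left(- \frac{1}{14181}\right) - 17970 \left(- \frac{i \sqrt{11}}{33}\right) = \frac{15145}{14181} + \frac{5990 i \sqrt{11}}{11}$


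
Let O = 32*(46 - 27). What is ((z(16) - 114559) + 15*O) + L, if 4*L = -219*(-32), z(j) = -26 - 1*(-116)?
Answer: -103597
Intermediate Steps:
z(j) = 90 (z(j) = -26 + 116 = 90)
O = 608 (O = 32*19 = 608)
L = 1752 (L = (-219*(-32))/4 = (¼)*7008 = 1752)
((z(16) - 114559) + 15*O) + L = ((90 - 114559) + 15*608) + 1752 = (-114469 + 9120) + 1752 = -105349 + 1752 = -103597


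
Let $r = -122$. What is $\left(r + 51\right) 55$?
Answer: $-3905$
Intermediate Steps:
$\left(r + 51\right) 55 = \left(-122 + 51\right) 55 = \left(-71\right) 55 = -3905$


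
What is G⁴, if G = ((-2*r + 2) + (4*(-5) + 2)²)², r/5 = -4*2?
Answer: 738258181551100354816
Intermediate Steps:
r = -40 (r = 5*(-4*2) = 5*(-8) = -40)
G = 164836 (G = ((-2*(-40) + 2) + (4*(-5) + 2)²)² = ((80 + 2) + (-20 + 2)²)² = (82 + (-18)²)² = (82 + 324)² = 406² = 164836)
G⁴ = 164836⁴ = 738258181551100354816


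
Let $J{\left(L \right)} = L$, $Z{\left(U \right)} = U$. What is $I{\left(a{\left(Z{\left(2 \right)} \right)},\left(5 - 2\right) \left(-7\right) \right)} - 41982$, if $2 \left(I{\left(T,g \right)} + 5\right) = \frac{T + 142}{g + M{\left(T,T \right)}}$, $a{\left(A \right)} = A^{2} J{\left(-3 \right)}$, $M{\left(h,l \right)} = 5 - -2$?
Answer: $- \frac{587883}{14} \approx -41992.0$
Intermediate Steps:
$M{\left(h,l \right)} = 7$ ($M{\left(h,l \right)} = 5 + 2 = 7$)
$a{\left(A \right)} = - 3 A^{2}$ ($a{\left(A \right)} = A^{2} \left(-3\right) = - 3 A^{2}$)
$I{\left(T,g \right)} = -5 + \frac{142 + T}{2 \left(7 + g\right)}$ ($I{\left(T,g \right)} = -5 + \frac{\left(T + 142\right) \frac{1}{g + 7}}{2} = -5 + \frac{\left(142 + T\right) \frac{1}{7 + g}}{2} = -5 + \frac{\frac{1}{7 + g} \left(142 + T\right)}{2} = -5 + \frac{142 + T}{2 \left(7 + g\right)}$)
$I{\left(a{\left(Z{\left(2 \right)} \right)},\left(5 - 2\right) \left(-7\right) \right)} - 41982 = \frac{72 - 3 \cdot 2^{2} - 10 \left(5 - 2\right) \left(-7\right)}{2 \left(7 + \left(5 - 2\right) \left(-7\right)\right)} - 41982 = \frac{72 - 12 - 10 \cdot 3 \left(-7\right)}{2 \left(7 + 3 \left(-7\right)\right)} - 41982 = \frac{72 - 12 - -210}{2 \left(7 - 21\right)} - 41982 = \frac{72 - 12 + 210}{2 \left(-14\right)} - 41982 = \frac{1}{2} \left(- \frac{1}{14}\right) 270 - 41982 = - \frac{135}{14} - 41982 = - \frac{587883}{14}$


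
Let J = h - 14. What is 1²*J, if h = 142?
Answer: 128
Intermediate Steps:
J = 128 (J = 142 - 14 = 128)
1²*J = 1²*128 = 1*128 = 128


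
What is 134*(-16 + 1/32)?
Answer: -34237/16 ≈ -2139.8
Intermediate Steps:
134*(-16 + 1/32) = 134*(-511/32) = -34237/16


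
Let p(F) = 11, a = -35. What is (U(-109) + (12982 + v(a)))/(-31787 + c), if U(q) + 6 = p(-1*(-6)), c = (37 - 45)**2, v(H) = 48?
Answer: -13035/31723 ≈ -0.41090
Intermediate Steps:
c = 64 (c = (-8)**2 = 64)
U(q) = 5 (U(q) = -6 + 11 = 5)
(U(-109) + (12982 + v(a)))/(-31787 + c) = (5 + (12982 + 48))/(-31787 + 64) = (5 + 13030)/(-31723) = 13035*(-1/31723) = -13035/31723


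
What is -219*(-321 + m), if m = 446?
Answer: -27375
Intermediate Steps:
-219*(-321 + m) = -219*(-321 + 446) = -219*125 = -27375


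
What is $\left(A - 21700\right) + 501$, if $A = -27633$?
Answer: $-48832$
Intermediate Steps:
$\left(A - 21700\right) + 501 = \left(-27633 - 21700\right) + 501 = -49333 + 501 = -48832$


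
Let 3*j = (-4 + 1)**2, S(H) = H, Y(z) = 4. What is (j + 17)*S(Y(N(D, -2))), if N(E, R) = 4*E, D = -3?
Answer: 80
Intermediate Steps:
j = 3 (j = (-4 + 1)**2/3 = (1/3)*(-3)**2 = (1/3)*9 = 3)
(j + 17)*S(Y(N(D, -2))) = (3 + 17)*4 = 20*4 = 80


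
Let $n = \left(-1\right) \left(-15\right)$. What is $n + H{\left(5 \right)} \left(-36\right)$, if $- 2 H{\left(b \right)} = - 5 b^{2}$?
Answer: $-2235$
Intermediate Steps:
$n = 15$
$H{\left(b \right)} = \frac{5 b^{2}}{2}$ ($H{\left(b \right)} = - \frac{\left(-5\right) b^{2}}{2} = \frac{5 b^{2}}{2}$)
$n + H{\left(5 \right)} \left(-36\right) = 15 + \frac{5 \cdot 5^{2}}{2} \left(-36\right) = 15 + \frac{5}{2} \cdot 25 \left(-36\right) = 15 + \frac{125}{2} \left(-36\right) = 15 - 2250 = -2235$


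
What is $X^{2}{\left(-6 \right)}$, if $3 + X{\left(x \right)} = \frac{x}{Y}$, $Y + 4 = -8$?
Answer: $\frac{25}{4} \approx 6.25$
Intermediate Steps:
$Y = -12$ ($Y = -4 - 8 = -12$)
$X{\left(x \right)} = -3 - \frac{x}{12}$ ($X{\left(x \right)} = -3 + \frac{x}{-12} = -3 + x \left(- \frac{1}{12}\right) = -3 - \frac{x}{12}$)
$X^{2}{\left(-6 \right)} = \left(-3 - - \frac{1}{2}\right)^{2} = \left(-3 + \frac{1}{2}\right)^{2} = \left(- \frac{5}{2}\right)^{2} = \frac{25}{4}$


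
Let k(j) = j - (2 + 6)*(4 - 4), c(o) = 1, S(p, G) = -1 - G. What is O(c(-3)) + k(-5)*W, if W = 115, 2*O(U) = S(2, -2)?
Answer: -1149/2 ≈ -574.50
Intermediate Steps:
O(U) = ½ (O(U) = (-1 - 1*(-2))/2 = (-1 + 2)/2 = (½)*1 = ½)
k(j) = j (k(j) = j - 8*0 = j - 1*0 = j + 0 = j)
O(c(-3)) + k(-5)*W = ½ - 5*115 = ½ - 575 = -1149/2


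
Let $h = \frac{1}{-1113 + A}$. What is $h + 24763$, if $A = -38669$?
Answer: $\frac{985121665}{39782} \approx 24763.0$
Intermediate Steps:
$h = - \frac{1}{39782}$ ($h = \frac{1}{-1113 - 38669} = \frac{1}{-39782} = - \frac{1}{39782} \approx -2.5137 \cdot 10^{-5}$)
$h + 24763 = - \frac{1}{39782} + 24763 = \frac{985121665}{39782}$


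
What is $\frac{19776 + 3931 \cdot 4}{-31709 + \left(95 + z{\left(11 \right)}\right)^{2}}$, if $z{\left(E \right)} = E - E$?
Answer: $- \frac{8875}{5671} \approx -1.565$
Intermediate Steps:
$z{\left(E \right)} = 0$
$\frac{19776 + 3931 \cdot 4}{-31709 + \left(95 + z{\left(11 \right)}\right)^{2}} = \frac{19776 + 3931 \cdot 4}{-31709 + \left(95 + 0\right)^{2}} = \frac{19776 + 15724}{-31709 + 95^{2}} = \frac{35500}{-31709 + 9025} = \frac{35500}{-22684} = 35500 \left(- \frac{1}{22684}\right) = - \frac{8875}{5671}$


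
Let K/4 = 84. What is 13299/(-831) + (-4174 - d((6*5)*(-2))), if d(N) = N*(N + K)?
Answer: 3426489/277 ≈ 12370.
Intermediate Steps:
K = 336 (K = 4*84 = 336)
d(N) = N*(336 + N) (d(N) = N*(N + 336) = N*(336 + N))
13299/(-831) + (-4174 - d((6*5)*(-2))) = 13299/(-831) + (-4174 - (6*5)*(-2)*(336 + (6*5)*(-2))) = 13299*(-1/831) + (-4174 - 30*(-2)*(336 + 30*(-2))) = -4433/277 + (-4174 - (-60)*(336 - 60)) = -4433/277 + (-4174 - (-60)*276) = -4433/277 + (-4174 - 1*(-16560)) = -4433/277 + (-4174 + 16560) = -4433/277 + 12386 = 3426489/277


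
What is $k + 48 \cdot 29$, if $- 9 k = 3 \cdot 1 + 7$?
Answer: $\frac{12518}{9} \approx 1390.9$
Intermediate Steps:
$k = - \frac{10}{9}$ ($k = - \frac{3 \cdot 1 + 7}{9} = - \frac{3 + 7}{9} = \left(- \frac{1}{9}\right) 10 = - \frac{10}{9} \approx -1.1111$)
$k + 48 \cdot 29 = - \frac{10}{9} + 48 \cdot 29 = - \frac{10}{9} + 1392 = \frac{12518}{9}$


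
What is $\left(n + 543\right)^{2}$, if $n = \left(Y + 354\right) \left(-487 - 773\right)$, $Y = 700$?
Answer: $1762248285009$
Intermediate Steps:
$n = -1328040$ ($n = \left(700 + 354\right) \left(-487 - 773\right) = 1054 \left(-1260\right) = -1328040$)
$\left(n + 543\right)^{2} = \left(-1328040 + 543\right)^{2} = \left(-1327497\right)^{2} = 1762248285009$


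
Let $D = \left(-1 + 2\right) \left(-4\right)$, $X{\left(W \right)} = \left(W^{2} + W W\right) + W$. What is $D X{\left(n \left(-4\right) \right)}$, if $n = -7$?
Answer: $-6384$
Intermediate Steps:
$X{\left(W \right)} = W + 2 W^{2}$ ($X{\left(W \right)} = \left(W^{2} + W^{2}\right) + W = 2 W^{2} + W = W + 2 W^{2}$)
$D = -4$ ($D = 1 \left(-4\right) = -4$)
$D X{\left(n \left(-4\right) \right)} = - 4 \left(-7\right) \left(-4\right) \left(1 + 2 \left(\left(-7\right) \left(-4\right)\right)\right) = - 4 \cdot 28 \left(1 + 2 \cdot 28\right) = - 4 \cdot 28 \left(1 + 56\right) = - 4 \cdot 28 \cdot 57 = \left(-4\right) 1596 = -6384$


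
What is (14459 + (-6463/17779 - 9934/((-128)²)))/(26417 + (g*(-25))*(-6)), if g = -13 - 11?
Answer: 91554261501/144486735872 ≈ 0.63365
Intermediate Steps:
g = -24
(14459 + (-6463/17779 - 9934/((-128)²)))/(26417 + (g*(-25))*(-6)) = (14459 + (-6463/17779 - 9934/((-128)²)))/(26417 - 24*(-25)*(-6)) = (14459 + (-6463*1/17779 - 9934/16384))/(26417 + 600*(-6)) = (14459 + (-281/773 - 9934*1/16384))/(26417 - 3600) = (14459 + (-281/773 - 4967/8192))/22817 = (14459 - 6141443/6332416)*(1/22817) = (91554261501/6332416)*(1/22817) = 91554261501/144486735872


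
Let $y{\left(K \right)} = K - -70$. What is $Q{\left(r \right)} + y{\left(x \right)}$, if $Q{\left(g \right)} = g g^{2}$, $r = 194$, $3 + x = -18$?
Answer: $7301433$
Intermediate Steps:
$x = -21$ ($x = -3 - 18 = -21$)
$y{\left(K \right)} = 70 + K$ ($y{\left(K \right)} = K + 70 = 70 + K$)
$Q{\left(g \right)} = g^{3}$
$Q{\left(r \right)} + y{\left(x \right)} = 194^{3} + \left(70 - 21\right) = 7301384 + 49 = 7301433$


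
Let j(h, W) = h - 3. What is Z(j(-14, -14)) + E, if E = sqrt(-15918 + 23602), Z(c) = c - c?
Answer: 2*sqrt(1921) ≈ 87.658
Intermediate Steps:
j(h, W) = -3 + h
Z(c) = 0
E = 2*sqrt(1921) (E = sqrt(7684) = 2*sqrt(1921) ≈ 87.658)
Z(j(-14, -14)) + E = 0 + 2*sqrt(1921) = 2*sqrt(1921)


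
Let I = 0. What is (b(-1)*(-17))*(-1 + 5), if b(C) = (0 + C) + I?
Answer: 68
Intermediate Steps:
b(C) = C (b(C) = (0 + C) + 0 = C + 0 = C)
(b(-1)*(-17))*(-1 + 5) = (-1*(-17))*(-1 + 5) = 17*4 = 68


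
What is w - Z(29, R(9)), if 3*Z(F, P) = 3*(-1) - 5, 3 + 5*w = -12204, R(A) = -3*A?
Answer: -36581/15 ≈ -2438.7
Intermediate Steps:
w = -12207/5 (w = -3/5 + (1/5)*(-12204) = -3/5 - 12204/5 = -12207/5 ≈ -2441.4)
Z(F, P) = -8/3 (Z(F, P) = (3*(-1) - 5)/3 = (-3 - 5)/3 = (1/3)*(-8) = -8/3)
w - Z(29, R(9)) = -12207/5 - 1*(-8/3) = -12207/5 + 8/3 = -36581/15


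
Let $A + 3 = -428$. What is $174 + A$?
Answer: $-257$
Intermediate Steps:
$A = -431$ ($A = -3 - 428 = -431$)
$174 + A = 174 - 431 = -257$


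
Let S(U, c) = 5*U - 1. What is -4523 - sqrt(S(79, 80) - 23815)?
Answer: -4523 - I*sqrt(23421) ≈ -4523.0 - 153.04*I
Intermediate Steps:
S(U, c) = -1 + 5*U
-4523 - sqrt(S(79, 80) - 23815) = -4523 - sqrt((-1 + 5*79) - 23815) = -4523 - sqrt((-1 + 395) - 23815) = -4523 - sqrt(394 - 23815) = -4523 - sqrt(-23421) = -4523 - I*sqrt(23421)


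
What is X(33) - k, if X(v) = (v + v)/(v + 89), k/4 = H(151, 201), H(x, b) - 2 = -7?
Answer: 1253/61 ≈ 20.541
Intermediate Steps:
H(x, b) = -5 (H(x, b) = 2 - 7 = -5)
k = -20 (k = 4*(-5) = -20)
X(v) = 2*v/(89 + v) (X(v) = (2*v)/(89 + v) = 2*v/(89 + v))
X(33) - k = 2*33/(89 + 33) - 1*(-20) = 2*33/122 + 20 = 2*33*(1/122) + 20 = 33/61 + 20 = 1253/61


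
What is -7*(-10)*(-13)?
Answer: -910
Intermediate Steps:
-7*(-10)*(-13) = 70*(-13) = -910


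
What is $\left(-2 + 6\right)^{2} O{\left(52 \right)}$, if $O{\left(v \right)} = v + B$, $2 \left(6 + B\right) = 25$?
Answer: $936$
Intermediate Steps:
$B = \frac{13}{2}$ ($B = -6 + \frac{1}{2} \cdot 25 = -6 + \frac{25}{2} = \frac{13}{2} \approx 6.5$)
$O{\left(v \right)} = \frac{13}{2} + v$ ($O{\left(v \right)} = v + \frac{13}{2} = \frac{13}{2} + v$)
$\left(-2 + 6\right)^{2} O{\left(52 \right)} = \left(-2 + 6\right)^{2} \left(\frac{13}{2} + 52\right) = 4^{2} \cdot \frac{117}{2} = 16 \cdot \frac{117}{2} = 936$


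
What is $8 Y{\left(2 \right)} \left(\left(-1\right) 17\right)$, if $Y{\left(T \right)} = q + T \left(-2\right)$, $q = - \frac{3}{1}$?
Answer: $952$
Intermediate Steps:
$q = -3$ ($q = \left(-3\right) 1 = -3$)
$Y{\left(T \right)} = -3 - 2 T$ ($Y{\left(T \right)} = -3 + T \left(-2\right) = -3 - 2 T$)
$8 Y{\left(2 \right)} \left(\left(-1\right) 17\right) = 8 \left(-3 - 4\right) \left(\left(-1\right) 17\right) = 8 \left(-3 - 4\right) \left(-17\right) = 8 \left(-7\right) \left(-17\right) = \left(-56\right) \left(-17\right) = 952$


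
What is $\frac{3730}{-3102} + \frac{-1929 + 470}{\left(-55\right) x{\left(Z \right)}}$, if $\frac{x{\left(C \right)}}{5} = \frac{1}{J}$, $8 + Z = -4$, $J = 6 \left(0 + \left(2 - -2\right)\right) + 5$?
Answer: $\frac{5919226}{38775} \approx 152.66$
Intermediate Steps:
$J = 29$ ($J = 6 \left(0 + \left(2 + 2\right)\right) + 5 = 6 \left(0 + 4\right) + 5 = 6 \cdot 4 + 5 = 24 + 5 = 29$)
$Z = -12$ ($Z = -8 - 4 = -12$)
$x{\left(C \right)} = \frac{5}{29}$
$\frac{3730}{-3102} + \frac{-1929 + 470}{\left(-55\right) x{\left(Z \right)}} = \frac{3730}{-3102} + \frac{-1929 + 470}{\left(-55\right) \frac{5}{29}} = 3730 \left(- \frac{1}{3102}\right) - \frac{1459}{- \frac{275}{29}} = - \frac{1865}{1551} - - \frac{42311}{275} = - \frac{1865}{1551} + \frac{42311}{275} = \frac{5919226}{38775}$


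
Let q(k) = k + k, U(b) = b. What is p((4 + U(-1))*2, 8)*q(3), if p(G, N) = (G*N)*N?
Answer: 2304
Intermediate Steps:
p(G, N) = G*N**2
q(k) = 2*k
p((4 + U(-1))*2, 8)*q(3) = (((4 - 1)*2)*8**2)*(2*3) = ((3*2)*64)*6 = (6*64)*6 = 384*6 = 2304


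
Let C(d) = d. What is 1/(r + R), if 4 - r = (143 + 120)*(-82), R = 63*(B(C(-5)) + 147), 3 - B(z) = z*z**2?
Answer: 1/38895 ≈ 2.5710e-5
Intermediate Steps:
B(z) = 3 - z**3 (B(z) = 3 - z*z**2 = 3 - z**3)
R = 17325 (R = 63*((3 - 1*(-5)**3) + 147) = 63*((3 - 1*(-125)) + 147) = 63*((3 + 125) + 147) = 63*(128 + 147) = 63*275 = 17325)
r = 21570 (r = 4 - (143 + 120)*(-82) = 4 - 263*(-82) = 4 - 1*(-21566) = 4 + 21566 = 21570)
1/(r + R) = 1/(21570 + 17325) = 1/38895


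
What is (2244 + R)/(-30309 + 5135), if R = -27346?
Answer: 12551/12587 ≈ 0.99714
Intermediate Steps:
(2244 + R)/(-30309 + 5135) = (2244 - 27346)/(-30309 + 5135) = -25102/(-25174) = -25102*(-1/25174) = 12551/12587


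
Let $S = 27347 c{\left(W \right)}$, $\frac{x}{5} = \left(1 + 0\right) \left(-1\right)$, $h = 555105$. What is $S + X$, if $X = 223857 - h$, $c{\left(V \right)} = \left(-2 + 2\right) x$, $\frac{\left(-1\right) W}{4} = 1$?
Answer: $-331248$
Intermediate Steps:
$W = -4$ ($W = \left(-4\right) 1 = -4$)
$x = -5$ ($x = 5 \left(1 + 0\right) \left(-1\right) = 5 \cdot 1 \left(-1\right) = 5 \left(-1\right) = -5$)
$c{\left(V \right)} = 0$ ($c{\left(V \right)} = \left(-2 + 2\right) \left(-5\right) = 0 \left(-5\right) = 0$)
$S = 0$ ($S = 27347 \cdot 0 = 0$)
$X = -331248$ ($X = 223857 - 555105 = -331248$)
$S + X = 0 - 331248 = -331248$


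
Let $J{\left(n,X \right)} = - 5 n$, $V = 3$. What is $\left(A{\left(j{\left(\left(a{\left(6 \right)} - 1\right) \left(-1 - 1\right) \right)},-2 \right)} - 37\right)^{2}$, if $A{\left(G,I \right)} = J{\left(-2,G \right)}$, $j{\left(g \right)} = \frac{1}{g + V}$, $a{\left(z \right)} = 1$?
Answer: $729$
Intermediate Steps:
$j{\left(g \right)} = \frac{1}{3 + g}$ ($j{\left(g \right)} = \frac{1}{g + 3} = \frac{1}{3 + g}$)
$A{\left(G,I \right)} = 10$ ($A{\left(G,I \right)} = \left(-5\right) \left(-2\right) = 10$)
$\left(A{\left(j{\left(\left(a{\left(6 \right)} - 1\right) \left(-1 - 1\right) \right)},-2 \right)} - 37\right)^{2} = \left(10 - 37\right)^{2} = \left(-27\right)^{2} = 729$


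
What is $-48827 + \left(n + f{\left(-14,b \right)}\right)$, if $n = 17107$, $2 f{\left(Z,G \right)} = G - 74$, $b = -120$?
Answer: $-31817$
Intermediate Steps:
$f{\left(Z,G \right)} = -37 + \frac{G}{2}$ ($f{\left(Z,G \right)} = \frac{G - 74}{2} = \frac{-74 + G}{2} = -37 + \frac{G}{2}$)
$-48827 + \left(n + f{\left(-14,b \right)}\right) = -48827 + \left(17107 + \left(-37 + \frac{1}{2} \left(-120\right)\right)\right) = -48827 + \left(17107 - 97\right) = -48827 + 17010 = -31817$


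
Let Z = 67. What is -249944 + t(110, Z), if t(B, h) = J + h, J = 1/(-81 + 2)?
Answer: -19740284/79 ≈ -2.4988e+5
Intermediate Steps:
J = -1/79 (J = 1/(-79) = -1/79 ≈ -0.012658)
t(B, h) = -1/79 + h
-249944 + t(110, Z) = -249944 + (-1/79 + 67) = -249944 + 5292/79 = -19740284/79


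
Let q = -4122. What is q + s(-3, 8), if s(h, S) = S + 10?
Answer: -4104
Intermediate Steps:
s(h, S) = 10 + S
q + s(-3, 8) = -4122 + (10 + 8) = -4122 + 18 = -4104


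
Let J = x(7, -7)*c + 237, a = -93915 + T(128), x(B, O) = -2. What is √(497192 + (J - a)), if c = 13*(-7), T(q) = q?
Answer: √591398 ≈ 769.02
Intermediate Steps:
a = -93787 (a = -93915 + 128 = -93787)
c = -91
J = 419 (J = -2*(-91) + 237 = 182 + 237 = 419)
√(497192 + (J - a)) = √(497192 + (419 - 1*(-93787))) = √(497192 + (419 + 93787)) = √(497192 + 94206) = √591398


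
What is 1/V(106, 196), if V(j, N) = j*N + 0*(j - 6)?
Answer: 1/20776 ≈ 4.8132e-5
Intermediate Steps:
V(j, N) = N*j (V(j, N) = N*j + 0*(-6 + j) = N*j + 0 = N*j)
1/V(106, 196) = 1/(196*106) = 1/20776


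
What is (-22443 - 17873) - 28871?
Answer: -69187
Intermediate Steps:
(-22443 - 17873) - 28871 = -40316 - 28871 = -69187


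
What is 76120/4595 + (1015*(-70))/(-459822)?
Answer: 3532812539/211288209 ≈ 16.720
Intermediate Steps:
76120/4595 + (1015*(-70))/(-459822) = 76120*(1/4595) - 71050*(-1/459822) = 15224/919 + 35525/229911 = 3532812539/211288209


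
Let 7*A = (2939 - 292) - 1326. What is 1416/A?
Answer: 9912/1321 ≈ 7.5034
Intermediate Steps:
A = 1321/7 (A = ((2939 - 292) - 1326)/7 = (2647 - 1326)/7 = (⅐)*1321 = 1321/7 ≈ 188.71)
1416/A = 1416/(1321/7) = 1416*(7/1321) = 9912/1321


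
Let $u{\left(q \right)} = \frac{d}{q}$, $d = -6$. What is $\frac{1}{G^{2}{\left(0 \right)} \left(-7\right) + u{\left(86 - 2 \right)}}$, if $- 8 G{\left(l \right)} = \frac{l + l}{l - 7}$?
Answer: $-14$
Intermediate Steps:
$G{\left(l \right)} = - \frac{l}{4 \left(-7 + l\right)}$ ($G{\left(l \right)} = - \frac{\left(l + l\right) \frac{1}{l - 7}}{8} = - \frac{2 l \frac{1}{-7 + l}}{8} = - \frac{l}{4 \left(-7 + l\right)}$)
$u{\left(q \right)} = - \frac{6}{q}$
$\frac{1}{G^{2}{\left(0 \right)} \left(-7\right) + u{\left(86 - 2 \right)}} = \frac{1}{\left(\left(-1\right) 0 \frac{1}{-28 + 4 \cdot 0}\right)^{2} \left(-7\right) - \frac{6}{86 - 2}} = \frac{1}{\left(\left(-1\right) 0 \frac{1}{-28 + 0}\right)^{2} \left(-7\right) - \frac{6}{84}} = \frac{1}{\left(\left(-1\right) 0 \frac{1}{-28}\right)^{2} \left(-7\right) - \frac{1}{14}} = \frac{1}{\left(\left(-1\right) 0 \left(- \frac{1}{28}\right)\right)^{2} \left(-7\right) - \frac{1}{14}} = \frac{1}{0^{2} \left(-7\right) - \frac{1}{14}} = \frac{1}{0 \left(-7\right) - \frac{1}{14}} = \frac{1}{0 - \frac{1}{14}} = \frac{1}{- \frac{1}{14}} = -14$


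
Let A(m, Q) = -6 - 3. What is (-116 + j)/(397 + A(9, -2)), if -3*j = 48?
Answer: -33/97 ≈ -0.34021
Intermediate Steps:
j = -16 (j = -1/3*48 = -16)
A(m, Q) = -9
(-116 + j)/(397 + A(9, -2)) = (-116 - 16)/(397 - 9) = -132/388 = -132*1/388 = -33/97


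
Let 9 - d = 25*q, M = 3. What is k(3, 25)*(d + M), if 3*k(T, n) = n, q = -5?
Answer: 3425/3 ≈ 1141.7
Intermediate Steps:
k(T, n) = n/3
d = 134 (d = 9 - 25*(-5) = 9 - 1*(-125) = 9 + 125 = 134)
k(3, 25)*(d + M) = ((⅓)*25)*(134 + 3) = (25/3)*137 = 3425/3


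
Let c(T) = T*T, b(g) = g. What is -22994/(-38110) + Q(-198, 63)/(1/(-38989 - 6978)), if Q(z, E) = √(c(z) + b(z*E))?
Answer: 11497/19055 - 413703*√330 ≈ -7.5153e+6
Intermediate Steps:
c(T) = T²
Q(z, E) = √(z² + E*z) (Q(z, E) = √(z² + z*E) = √(z² + E*z))
-22994/(-38110) + Q(-198, 63)/(1/(-38989 - 6978)) = -22994/(-38110) + √(-198*(63 - 198))/(1/(-38989 - 6978)) = -22994*(-1/38110) + √(-198*(-135))/(1/(-45967)) = 11497/19055 + √26730/(-1/45967) = 11497/19055 + (9*√330)*(-45967) = 11497/19055 - 413703*√330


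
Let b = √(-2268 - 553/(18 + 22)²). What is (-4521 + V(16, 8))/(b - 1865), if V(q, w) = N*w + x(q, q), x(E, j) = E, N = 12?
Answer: 13156456000/5568789353 + 176360*I*√3629353/5568789353 ≈ 2.3625 + 0.060333*I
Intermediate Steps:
V(q, w) = q + 12*w (V(q, w) = 12*w + q = q + 12*w)
b = I*√3629353/40 (b = √(-2268 - 553/(40²)) = √(-2268 - 553/1600) = √(-3629353/1600) = I*√3629353/40 ≈ 47.627*I)
(-4521 + V(16, 8))/(b - 1865) = (-4521 + (16 + 12*8))/(I*√3629353/40 - 1865) = (-4521 + (16 + 96))/(-1865 + I*√3629353/40) = (-4521 + 112)/(-1865 + I*√3629353/40) = -4409/(-1865 + I*√3629353/40)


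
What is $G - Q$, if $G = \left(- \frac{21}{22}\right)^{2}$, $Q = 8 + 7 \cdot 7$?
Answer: $- \frac{27147}{484} \approx -56.089$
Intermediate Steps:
$Q = 57$ ($Q = 8 + 49 = 57$)
$G = \frac{441}{484}$ ($G = \left(\left(-21\right) \frac{1}{22}\right)^{2} = \left(- \frac{21}{22}\right)^{2} = \frac{441}{484} \approx 0.91116$)
$G - Q = \frac{441}{484} - 57 = - \frac{27147}{484}$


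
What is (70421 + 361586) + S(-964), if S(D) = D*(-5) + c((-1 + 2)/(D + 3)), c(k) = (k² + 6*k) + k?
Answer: 403418901141/923521 ≈ 4.3683e+5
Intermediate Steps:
c(k) = k² + 7*k
S(D) = -5*D + (7 + 1/(3 + D))/(3 + D) (S(D) = D*(-5) + ((-1 + 2)/(D + 3))*(7 + (-1 + 2)/(D + 3)) = -5*D + (1/(3 + D))*(7 + 1/(3 + D)) = -5*D + (7 + 1/(3 + D))/(3 + D))
(70421 + 361586) + S(-964) = (70421 + 361586) + (22 + 7*(-964) - 5*(-964)*(3 - 964)²)/(3 - 964)² = 432007 + (22 - 6748 - 5*(-964)*(-961)²)/(-961)² = 432007 + (22 - 6748 - 5*(-964)*923521)/923521 = 432007 + (22 - 6748 + 4451371220)/923521 = 432007 + (1/923521)*4451364494 = 432007 + 4451364494/923521 = 403418901141/923521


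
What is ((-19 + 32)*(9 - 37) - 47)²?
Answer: 168921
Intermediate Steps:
((-19 + 32)*(9 - 37) - 47)² = (13*(-28) - 47)² = (-364 - 47)² = (-411)² = 168921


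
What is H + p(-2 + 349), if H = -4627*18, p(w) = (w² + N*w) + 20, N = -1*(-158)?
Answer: 91969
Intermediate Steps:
N = 158
p(w) = 20 + w² + 158*w (p(w) = (w² + 158*w) + 20 = 20 + w² + 158*w)
H = -83286
H + p(-2 + 349) = -83286 + (20 + (-2 + 349)² + 158*(-2 + 349)) = -83286 + (20 + 347² + 158*347) = -83286 + (20 + 120409 + 54826) = -83286 + 175255 = 91969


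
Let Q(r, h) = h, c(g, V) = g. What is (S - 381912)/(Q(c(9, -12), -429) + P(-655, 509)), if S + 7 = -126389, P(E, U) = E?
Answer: 127077/271 ≈ 468.92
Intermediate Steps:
S = -126396 (S = -7 - 126389 = -126396)
(S - 381912)/(Q(c(9, -12), -429) + P(-655, 509)) = (-126396 - 381912)/(-429 - 655) = -508308/(-1084) = -508308*(-1/1084) = 127077/271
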